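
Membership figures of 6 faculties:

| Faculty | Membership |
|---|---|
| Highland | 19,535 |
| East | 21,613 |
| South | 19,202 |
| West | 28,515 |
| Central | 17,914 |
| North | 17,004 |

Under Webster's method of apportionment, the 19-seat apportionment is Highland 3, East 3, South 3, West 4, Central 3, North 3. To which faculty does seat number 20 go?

West

Priority for the next seat is population ÷ (current seats + 0.5).
Priorities: Highland 5581.429, East 6175.143, South 5486.286, West 6336.667, Central 5118.286, North 4858.286.
Highest priority: West.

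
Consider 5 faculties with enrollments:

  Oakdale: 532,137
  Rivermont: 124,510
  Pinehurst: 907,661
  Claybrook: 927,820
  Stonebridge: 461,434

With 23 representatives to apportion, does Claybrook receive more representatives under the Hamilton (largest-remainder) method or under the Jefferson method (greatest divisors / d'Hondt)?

Jefferson

Hamilton: Oakdale 4, Rivermont 1, Pinehurst 7, Claybrook 7, Stonebridge 4.
Jefferson: Oakdale 4, Rivermont 1, Pinehurst 7, Claybrook 8, Stonebridge 3.
Claybrook gets 7 under Hamilton and 8 under Jefferson.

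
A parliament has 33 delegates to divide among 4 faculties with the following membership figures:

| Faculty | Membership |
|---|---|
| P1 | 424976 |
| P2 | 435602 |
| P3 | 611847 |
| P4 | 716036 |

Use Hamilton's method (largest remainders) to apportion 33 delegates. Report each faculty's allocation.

Total 2188461; standard divisor 2188461/33 = 66317.
Standard quotas: P1 6.4083, P2 6.5685, P3 9.2261, P4 10.7972.
Lower quotas: P1 6, P2 6, P3 9, P4 10 (sum 31, leaving 2 seats).
Remainders in descending order: P4 0.7972, P2 0.5685, P1 0.4083, P3 0.2261.
The surplus seats go to P4, P2.

P1 6; P2 7; P3 9; P4 11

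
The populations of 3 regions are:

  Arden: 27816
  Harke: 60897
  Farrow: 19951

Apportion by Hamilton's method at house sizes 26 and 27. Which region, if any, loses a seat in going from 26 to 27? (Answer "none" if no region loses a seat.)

none

At 26 seats: Arden 7, Harke 14, Farrow 5.
At 27 seats: Arden 7, Harke 15, Farrow 5.
No region's allocation decreased.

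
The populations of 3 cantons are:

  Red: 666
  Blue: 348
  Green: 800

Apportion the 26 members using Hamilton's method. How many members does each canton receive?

The standard divisor is 1814/26 ≈ 69.769.
Standard quotas: Red 9.546, Blue 4.988, Green 11.466.
Lower quotas: Red 9, Blue 4, Green 11 (sum 24, leaving 2 seats).
Remainders in descending order: Blue 0.988, Red 0.546, Green 0.466.
The surplus seats go to Blue, Red.

Red 10, Blue 5, Green 11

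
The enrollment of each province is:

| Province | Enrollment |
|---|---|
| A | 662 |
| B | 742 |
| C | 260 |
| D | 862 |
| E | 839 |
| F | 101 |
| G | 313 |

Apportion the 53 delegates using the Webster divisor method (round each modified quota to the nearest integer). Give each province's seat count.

Standard divisor 3779/53 ≈ 71.302; standard quotas: A 9.284, B 10.406, C 3.646, D 12.089, E 11.767, F 1.417, G 4.390.
Rounding to the nearest integer gives 9, 10, 4, 12, 12, 1, 4 = 52 seats, so the divisor must be adjusted.
With modified divisor 70: modified quotas A 9.457, B 10.600, C 3.714, D 12.314, E 11.986, F 1.443, G 4.471.
Rounding to the nearest integer: A 9, B 11, C 4, D 12, E 12, F 1, G 4 (total 53).

A: 9, B: 11, C: 4, D: 12, E: 12, F: 1, G: 4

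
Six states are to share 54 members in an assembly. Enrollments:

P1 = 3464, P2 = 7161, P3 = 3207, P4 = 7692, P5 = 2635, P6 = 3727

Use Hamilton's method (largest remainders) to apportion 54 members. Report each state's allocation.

Total 27886; standard divisor 27886/54 ≈ 516.407.
Standard quotas: P1 6.7079, P2 13.8670, P3 6.2102, P4 14.8952, P5 5.1026, P6 7.2172.
Lower quotas: P1 6, P2 13, P3 6, P4 14, P5 5, P6 7 (sum 51, leaving 3 seats).
Remainders in descending order: P4 0.8952, P2 0.8670, P1 0.7079, P6 0.2172, P3 0.2102, P5 0.1026.
Largest remainders: P4, P2, P1 receive the extra seats.

P1=7; P2=14; P3=6; P4=15; P5=5; P6=7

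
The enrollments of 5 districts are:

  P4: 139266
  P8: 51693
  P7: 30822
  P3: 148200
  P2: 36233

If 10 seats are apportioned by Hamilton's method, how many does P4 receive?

The standard divisor is 406214/10 ≈ 40621.4.
Standard quotas: P4 3.4284, P8 1.2726, P7 0.7588, P3 3.6483, P2 0.8920.
Lower quotas: P4 3, P8 1, P7 0, P3 3, P2 0 (sum 7, leaving 3 seats).
Remainders in descending order: P2 0.8920, P7 0.7588, P3 0.6483, P4 0.4284, P8 0.2726.
The surplus seats go to P2, P7, P3.
P4 receives 3.

3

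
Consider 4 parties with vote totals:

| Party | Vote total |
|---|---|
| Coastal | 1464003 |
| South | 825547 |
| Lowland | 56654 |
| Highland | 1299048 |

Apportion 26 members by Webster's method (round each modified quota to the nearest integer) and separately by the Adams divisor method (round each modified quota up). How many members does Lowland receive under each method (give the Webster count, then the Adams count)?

Webster: Coastal 11, South 6, Lowland 0, Highland 9.
Adams: Coastal 10, South 6, Lowland 1, Highland 9.
Lowland gets 0 under Webster and 1 under Adams.

0 and 1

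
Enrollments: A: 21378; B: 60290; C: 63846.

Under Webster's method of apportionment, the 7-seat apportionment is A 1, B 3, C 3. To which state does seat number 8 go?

Priority for the next seat is population ÷ (current seats + 0.5).
Priorities: A 14252.000, B 17225.714, C 18241.714.
Highest priority: C.

C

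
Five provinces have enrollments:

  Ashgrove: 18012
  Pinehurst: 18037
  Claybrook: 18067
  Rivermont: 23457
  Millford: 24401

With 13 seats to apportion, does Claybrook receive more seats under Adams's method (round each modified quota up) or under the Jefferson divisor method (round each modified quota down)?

Adams

Adams: Ashgrove 2, Pinehurst 2, Claybrook 3, Rivermont 3, Millford 3.
Jefferson: Ashgrove 2, Pinehurst 2, Claybrook 2, Rivermont 3, Millford 4.
Claybrook gets 3 under Adams and 2 under Jefferson.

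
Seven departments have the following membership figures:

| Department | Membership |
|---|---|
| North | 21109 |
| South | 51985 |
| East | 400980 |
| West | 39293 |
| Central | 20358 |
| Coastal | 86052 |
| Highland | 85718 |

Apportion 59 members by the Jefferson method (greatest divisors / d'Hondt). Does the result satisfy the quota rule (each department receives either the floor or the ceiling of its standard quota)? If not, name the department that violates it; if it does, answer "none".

East

Standard quotas: North 1.765, South 4.347, East 33.534, West 3.286, Central 1.703, Coastal 7.196, Highland 7.169.
Jefferson allocation: North 1, South 4, East 36, West 3, Central 1, Coastal 7, Highland 7.
East has quota 33.534 (lower 33, upper 34) but receives 36 — outside the quota interval.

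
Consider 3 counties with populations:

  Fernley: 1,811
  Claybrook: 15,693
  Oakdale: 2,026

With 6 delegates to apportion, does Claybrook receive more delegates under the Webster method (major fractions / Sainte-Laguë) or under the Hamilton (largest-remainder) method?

Webster: Fernley 1, Claybrook 4, Oakdale 1.
Hamilton: Fernley 0, Claybrook 5, Oakdale 1.
Claybrook gets 4 under Webster and 5 under Hamilton.

Hamilton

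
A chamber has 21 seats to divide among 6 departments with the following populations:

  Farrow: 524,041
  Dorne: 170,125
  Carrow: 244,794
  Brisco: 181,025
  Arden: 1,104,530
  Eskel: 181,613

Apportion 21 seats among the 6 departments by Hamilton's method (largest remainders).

Farrow: 4, Dorne: 1, Carrow: 2, Brisco: 2, Arden: 10, Eskel: 2

Standard divisor: 2406128 ÷ 21 ≈ 114577.524.
Standard quotas: Farrow 4.5737, Dorne 1.4848, Carrow 2.1365, Brisco 1.5799, Arden 9.6400, Eskel 1.5851.
Lower quotas: Farrow 4, Dorne 1, Carrow 2, Brisco 1, Arden 9, Eskel 1 (sum 18, leaving 3 seats).
Remainders in descending order: Arden 0.6400, Eskel 0.5851, Brisco 0.5799, Farrow 0.5737, Dorne 0.4848, Carrow 0.1365.
Largest remainders: Arden, Eskel, Brisco receive the extra seats.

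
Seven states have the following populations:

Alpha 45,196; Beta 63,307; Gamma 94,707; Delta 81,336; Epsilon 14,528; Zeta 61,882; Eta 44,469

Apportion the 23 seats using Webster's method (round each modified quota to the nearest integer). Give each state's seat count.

Alpha=3; Beta=4; Gamma=5; Delta=5; Epsilon=1; Zeta=3; Eta=2

Standard divisor 405425/23 ≈ 17627.174; standard quotas: Alpha 2.564, Beta 3.591, Gamma 5.373, Delta 4.614, Epsilon 0.824, Zeta 3.511, Eta 2.523.
Rounding to the nearest integer gives 3, 4, 5, 5, 1, 4, 3 = 25 seats, so the divisor must be adjusted.
With modified divisor 17931.1: modified quotas Alpha 2.521, Beta 3.531, Gamma 5.282, Delta 4.536, Epsilon 0.810, Zeta 3.451, Eta 2.480.
Rounding to the nearest integer: Alpha 3, Beta 4, Gamma 5, Delta 5, Epsilon 1, Zeta 3, Eta 2 (total 23).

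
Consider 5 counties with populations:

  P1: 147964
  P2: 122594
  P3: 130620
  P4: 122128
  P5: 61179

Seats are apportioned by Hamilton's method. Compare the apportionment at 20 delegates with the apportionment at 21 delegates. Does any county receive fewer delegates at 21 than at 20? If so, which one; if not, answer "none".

At 20 seats: P1 5, P2 4, P3 5, P4 4, P5 2.
At 21 seats: P1 5, P2 5, P3 5, P4 4, P5 2.
No county's allocation decreased.

none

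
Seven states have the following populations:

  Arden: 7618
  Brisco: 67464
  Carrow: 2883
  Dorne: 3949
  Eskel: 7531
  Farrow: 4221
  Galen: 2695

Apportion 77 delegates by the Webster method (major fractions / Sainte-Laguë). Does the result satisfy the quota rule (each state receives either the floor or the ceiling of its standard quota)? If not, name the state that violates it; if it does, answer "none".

Standard quotas: Arden 6.087, Brisco 53.909, Carrow 2.304, Dorne 3.156, Eskel 6.018, Farrow 3.373, Galen 2.154.
Webster allocation: Arden 6, Brisco 55, Carrow 2, Dorne 3, Eskel 6, Farrow 3, Galen 2.
Brisco has quota 53.909 (lower 53, upper 54) but receives 55 — outside the quota interval.

Brisco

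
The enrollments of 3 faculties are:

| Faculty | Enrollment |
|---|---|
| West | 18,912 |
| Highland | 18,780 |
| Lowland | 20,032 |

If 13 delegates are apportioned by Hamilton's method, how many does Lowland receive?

Total 57724; standard divisor 57724/13 ≈ 4440.308.
Standard quotas: West 4.2592, Highland 4.2294, Lowland 4.5114.
Lower quotas: West 4, Highland 4, Lowland 4 (sum 12, leaving 1 seat).
Remainders in descending order: Lowland 0.5114, West 0.2592, Highland 0.2294.
Largest remainder: Lowland receives the extra seat.
Lowland receives 5.

5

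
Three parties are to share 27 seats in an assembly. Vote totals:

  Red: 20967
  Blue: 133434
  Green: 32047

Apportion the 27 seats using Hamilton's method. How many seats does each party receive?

Standard divisor: 186448 ÷ 27 ≈ 6905.481.
Standard quotas: Red 3.0363, Blue 19.3229, Green 4.6408.
Lower quotas: Red 3, Blue 19, Green 4 (sum 26, leaving 1 seat).
Remainders in descending order: Green 0.6408, Blue 0.3229, Red 0.0363.
The surplus seat goes to Green.

Red 3, Blue 19, Green 5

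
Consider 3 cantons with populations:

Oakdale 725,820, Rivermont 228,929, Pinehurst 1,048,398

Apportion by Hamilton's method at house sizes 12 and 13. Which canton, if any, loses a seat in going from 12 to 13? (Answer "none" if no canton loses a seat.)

Rivermont

At 12 seats: Oakdale 4, Rivermont 2, Pinehurst 6.
At 13 seats: Oakdale 5, Rivermont 1, Pinehurst 7.
Rivermont drops from 2 to 1.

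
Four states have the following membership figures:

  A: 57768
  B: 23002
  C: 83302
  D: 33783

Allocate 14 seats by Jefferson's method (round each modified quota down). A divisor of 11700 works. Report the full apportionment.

A 4, B 1, C 7, D 2

With modified divisor 11700: modified quotas A 4.937, B 1.966, C 7.120, D 2.887.
Rounding down: A 4, B 1, C 7, D 2 (total 14).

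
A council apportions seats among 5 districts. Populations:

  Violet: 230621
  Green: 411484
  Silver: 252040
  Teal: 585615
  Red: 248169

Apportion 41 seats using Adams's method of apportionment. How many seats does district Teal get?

13

Standard divisor 1727929/41 ≈ 42144.61; standard quotas: Violet 5.472, Green 9.764, Silver 5.980, Teal 13.895, Red 5.889.
Rounding up gives 6, 10, 6, 14, 6 = 42 seats, so the divisor must be adjusted.
With modified divisor 45400: modified quotas Violet 5.080, Green 9.064, Silver 5.552, Teal 12.899, Red 5.466.
Rounding up: Violet 6, Green 10, Silver 6, Teal 13, Red 6 (total 41).
Teal receives 13.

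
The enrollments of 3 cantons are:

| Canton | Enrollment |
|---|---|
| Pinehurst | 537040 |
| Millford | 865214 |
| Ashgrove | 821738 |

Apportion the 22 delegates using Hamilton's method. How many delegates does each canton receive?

Pinehurst 5, Millford 9, Ashgrove 8

Standard divisor: 2223992 ÷ 22 ≈ 101090.545.
Standard quotas: Pinehurst 5.3125, Millford 8.5588, Ashgrove 8.1287.
Lower quotas: Pinehurst 5, Millford 8, Ashgrove 8 (sum 21, leaving 1 seat).
Remainders in descending order: Millford 0.5588, Pinehurst 0.3125, Ashgrove 0.1287.
Largest remainder: Millford receives the extra seat.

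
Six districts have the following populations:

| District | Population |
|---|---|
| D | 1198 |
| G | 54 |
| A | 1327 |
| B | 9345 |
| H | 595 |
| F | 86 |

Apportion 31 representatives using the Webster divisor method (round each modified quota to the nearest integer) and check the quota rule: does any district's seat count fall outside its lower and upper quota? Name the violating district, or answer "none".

Standard quotas: D 2.946, G 0.133, A 3.264, B 22.983, H 1.463, F 0.212.
Webster allocation: D 3, G 0, A 3, B 24, H 1, F 0.
B has quota 22.983 (lower 22, upper 23) but receives 24 — outside the quota interval.

B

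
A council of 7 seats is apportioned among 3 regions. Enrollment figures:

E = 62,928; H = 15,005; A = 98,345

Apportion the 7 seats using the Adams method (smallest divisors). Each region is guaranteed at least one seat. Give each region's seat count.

E 2, H 1, A 4

Standard divisor 176278/7 ≈ 25182.571; standard quotas: E 2.499, H 0.596, A 3.905.
Rounding up gives 3, 1, 4 = 8 seats, so the divisor must be adjusted.
With modified divisor 32100: modified quotas E 1.960, H 0.467, A 3.064.
Rounding up: E 2, H 1, A 4 (total 7).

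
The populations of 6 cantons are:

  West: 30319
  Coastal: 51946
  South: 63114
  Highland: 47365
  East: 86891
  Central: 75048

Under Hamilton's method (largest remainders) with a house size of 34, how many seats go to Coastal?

The standard divisor is 354683/34 ≈ 10431.853.
Standard quotas: West 2.9064, Coastal 4.9796, South 6.0501, Highland 4.5404, East 8.3294, Central 7.1941.
Lower quotas: West 2, Coastal 4, South 6, Highland 4, East 8, Central 7 (sum 31, leaving 3 seats).
Remainders in descending order: Coastal 0.9796, West 0.9064, Highland 0.5404, East 0.3294, Central 0.1941, South 0.0501.
Largest remainders: Coastal, West, Highland receive the extra seats.
Coastal receives 5.

5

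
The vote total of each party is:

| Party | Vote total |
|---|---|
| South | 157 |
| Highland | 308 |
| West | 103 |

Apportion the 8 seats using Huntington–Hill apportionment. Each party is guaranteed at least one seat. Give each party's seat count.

South 2; Highland 4; West 2

With divisor 71: modified quotas South 2.211, Highland 4.338, West 1.451.
Geometric-mean thresholds: South √(2·3)=2.449, Highland √(4·5)=4.472, West √(1·2)=1.414.
Each quota rounded against its threshold gives South 2, Highland 4, West 2 (total 8).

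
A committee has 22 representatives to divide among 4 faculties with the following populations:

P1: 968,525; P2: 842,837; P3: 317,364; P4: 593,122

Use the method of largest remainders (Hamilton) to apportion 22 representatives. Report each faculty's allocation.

P1 8, P2 7, P3 2, P4 5

Standard divisor: 2721848 ÷ 22 ≈ 123720.364.
Standard quotas: P1 7.8283, P2 6.8124, P3 2.5652, P4 4.7941.
Lower quotas: P1 7, P2 6, P3 2, P4 4 (sum 19, leaving 3 seats).
Remainders in descending order: P1 0.8283, P2 0.8124, P4 0.7941, P3 0.5652.
Largest remainders: P1, P2, P4 receive the extra seats.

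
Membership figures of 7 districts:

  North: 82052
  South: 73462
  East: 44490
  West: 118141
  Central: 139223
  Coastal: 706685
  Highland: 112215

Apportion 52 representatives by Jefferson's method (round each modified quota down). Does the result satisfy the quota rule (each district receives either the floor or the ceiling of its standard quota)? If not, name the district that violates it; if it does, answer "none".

Standard quotas: North 3.343, South 2.993, East 1.813, West 4.814, Central 5.672, Coastal 28.793, Highland 4.572.
Jefferson allocation: North 3, South 3, East 1, West 5, Central 6, Coastal 30, Highland 4.
Coastal has quota 28.793 (lower 28, upper 29) but receives 30 — outside the quota interval.

Coastal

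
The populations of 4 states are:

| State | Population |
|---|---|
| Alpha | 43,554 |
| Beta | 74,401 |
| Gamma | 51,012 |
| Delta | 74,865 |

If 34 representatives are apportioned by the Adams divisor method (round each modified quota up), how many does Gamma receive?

7

Standard divisor 243832/34 ≈ 7171.529; standard quotas: Alpha 6.073, Beta 10.374, Gamma 7.113, Delta 10.439.
Rounding up gives 7, 11, 8, 11 = 37 seats, so the divisor must be adjusted.
With modified divisor 7460: modified quotas Alpha 5.838, Beta 9.973, Gamma 6.838, Delta 10.036.
Rounding up: Alpha 6, Beta 10, Gamma 7, Delta 11 (total 34).
Gamma receives 7.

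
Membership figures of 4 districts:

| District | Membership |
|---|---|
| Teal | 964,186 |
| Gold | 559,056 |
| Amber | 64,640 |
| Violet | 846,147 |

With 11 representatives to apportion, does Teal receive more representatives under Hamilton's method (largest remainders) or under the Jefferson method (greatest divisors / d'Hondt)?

Jefferson

Hamilton: Teal 4, Gold 3, Amber 0, Violet 4.
Jefferson: Teal 5, Gold 2, Amber 0, Violet 4.
Teal gets 4 under Hamilton and 5 under Jefferson.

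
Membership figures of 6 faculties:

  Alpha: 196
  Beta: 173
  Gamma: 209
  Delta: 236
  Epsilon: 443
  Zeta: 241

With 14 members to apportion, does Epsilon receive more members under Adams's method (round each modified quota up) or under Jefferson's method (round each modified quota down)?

Adams: Alpha 2, Beta 2, Gamma 2, Delta 2, Epsilon 4, Zeta 2.
Jefferson: Alpha 2, Beta 1, Gamma 2, Delta 2, Epsilon 5, Zeta 2.
Epsilon gets 4 under Adams and 5 under Jefferson.

Jefferson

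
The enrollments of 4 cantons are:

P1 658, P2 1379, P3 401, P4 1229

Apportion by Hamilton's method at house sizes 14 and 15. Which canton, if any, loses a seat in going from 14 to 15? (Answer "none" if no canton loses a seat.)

At 14 seats: P1 2, P2 5, P3 2, P4 5.
At 15 seats: P1 3, P2 6, P3 1, P4 5.
P3 drops from 2 to 1.

P3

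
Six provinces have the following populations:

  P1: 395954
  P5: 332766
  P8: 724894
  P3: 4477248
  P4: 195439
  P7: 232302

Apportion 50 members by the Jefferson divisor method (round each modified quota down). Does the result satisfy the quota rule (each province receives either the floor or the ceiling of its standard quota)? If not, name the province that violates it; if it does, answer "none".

P3

Standard quotas: P1 3.114, P5 2.617, P8 5.700, P3 35.206, P4 1.537, P7 1.827.
Jefferson allocation: P1 3, P5 2, P8 6, P3 37, P4 1, P7 1.
P3 has quota 35.206 (lower 35, upper 36) but receives 37 — outside the quota interval.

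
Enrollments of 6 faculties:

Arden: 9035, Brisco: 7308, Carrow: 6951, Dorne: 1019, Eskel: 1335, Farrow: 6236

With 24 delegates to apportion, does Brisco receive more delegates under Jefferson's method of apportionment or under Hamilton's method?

Jefferson: Arden 7, Brisco 6, Carrow 5, Dorne 0, Eskel 1, Farrow 5.
Hamilton: Arden 7, Brisco 5, Carrow 5, Dorne 1, Eskel 1, Farrow 5.
Brisco gets 6 under Jefferson and 5 under Hamilton.

Jefferson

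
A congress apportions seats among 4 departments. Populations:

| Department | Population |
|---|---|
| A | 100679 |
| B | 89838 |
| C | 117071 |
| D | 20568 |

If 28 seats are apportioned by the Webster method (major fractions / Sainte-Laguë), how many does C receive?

Standard divisor 328156/28 ≈ 11719.857; standard quotas: A 8.590, B 7.665, C 9.989, D 1.755.
Rounding to the nearest integer gives 9, 8, 10, 2 = 29 seats, so the divisor must be adjusted.
With modified divisor 11900: modified quotas A 8.460, B 7.549, C 9.838, D 1.728.
Rounding to the nearest integer: A 8, B 8, C 10, D 2 (total 28).
C receives 10.

10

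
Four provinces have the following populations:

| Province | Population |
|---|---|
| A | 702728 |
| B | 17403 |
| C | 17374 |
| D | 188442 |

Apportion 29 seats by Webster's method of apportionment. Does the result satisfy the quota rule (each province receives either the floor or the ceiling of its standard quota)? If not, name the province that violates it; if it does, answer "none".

Standard quotas: A 22.009, B 0.545, C 0.544, D 5.902.
Webster allocation: A 21, B 1, C 1, D 6.
A has quota 22.009 (lower 22, upper 23) but receives 21 — outside the quota interval.

A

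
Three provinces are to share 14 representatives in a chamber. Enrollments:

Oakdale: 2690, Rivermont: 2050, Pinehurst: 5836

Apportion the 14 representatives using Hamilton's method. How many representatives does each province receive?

Oakdale 3, Rivermont 3, Pinehurst 8

Total 10576; standard divisor 10576/14 ≈ 755.429.
Standard quotas: Oakdale 3.5609, Rivermont 2.7137, Pinehurst 7.7254.
Lower quotas: Oakdale 3, Rivermont 2, Pinehurst 7 (sum 12, leaving 2 seats).
Remainders in descending order: Pinehurst 0.7254, Rivermont 0.7137, Oakdale 0.5609.
Largest remainders: Pinehurst, Rivermont receive the extra seats.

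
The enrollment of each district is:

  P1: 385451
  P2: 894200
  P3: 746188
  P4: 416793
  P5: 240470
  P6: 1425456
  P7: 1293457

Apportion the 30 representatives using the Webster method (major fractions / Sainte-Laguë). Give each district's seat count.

Standard divisor 5402015/30 ≈ 180067.167; standard quotas: P1 2.141, P2 4.966, P3 4.144, P4 2.315, P5 1.335, P6 7.916, P7 7.183.
Rounding to the nearest integer gives 2, 5, 4, 2, 1, 8, 7 = 29 seats, so the divisor must be adjusted.
With modified divisor 170100: modified quotas P1 2.266, P2 5.257, P3 4.387, P4 2.450, P5 1.414, P6 8.380, P7 7.604.
Rounding to the nearest integer: P1 2, P2 5, P3 4, P4 2, P5 1, P6 8, P7 8 (total 30).

P1=2, P2=5, P3=4, P4=2, P5=1, P6=8, P7=8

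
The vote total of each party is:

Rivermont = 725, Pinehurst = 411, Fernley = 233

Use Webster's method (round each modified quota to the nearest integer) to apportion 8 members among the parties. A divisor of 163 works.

Rivermont 4, Pinehurst 3, Fernley 1

With modified divisor 163: modified quotas Rivermont 4.448, Pinehurst 2.521, Fernley 1.429.
Rounding to the nearest integer: Rivermont 4, Pinehurst 3, Fernley 1 (total 8).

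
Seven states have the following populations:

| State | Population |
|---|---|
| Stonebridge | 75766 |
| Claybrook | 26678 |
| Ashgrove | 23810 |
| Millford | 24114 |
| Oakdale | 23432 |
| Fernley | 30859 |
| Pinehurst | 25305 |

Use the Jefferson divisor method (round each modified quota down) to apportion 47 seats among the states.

Standard divisor 229964/47 ≈ 4892.851; standard quotas: Stonebridge 15.485, Claybrook 5.452, Ashgrove 4.866, Millford 4.928, Oakdale 4.789, Fernley 6.307, Pinehurst 5.172.
Rounding down gives 15, 5, 4, 4, 4, 6, 5 = 43 seats, so the divisor must be adjusted.
With modified divisor 4600: modified quotas Stonebridge 16.471, Claybrook 5.800, Ashgrove 5.176, Millford 5.242, Oakdale 5.094, Fernley 6.708, Pinehurst 5.501.
Rounding down: Stonebridge 16, Claybrook 5, Ashgrove 5, Millford 5, Oakdale 5, Fernley 6, Pinehurst 5 (total 47).

Stonebridge 16; Claybrook 5; Ashgrove 5; Millford 5; Oakdale 5; Fernley 6; Pinehurst 5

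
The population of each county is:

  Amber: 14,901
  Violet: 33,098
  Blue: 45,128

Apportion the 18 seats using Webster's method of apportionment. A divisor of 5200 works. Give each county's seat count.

Amber: 3; Violet: 6; Blue: 9

With modified divisor 5200: modified quotas Amber 2.866, Violet 6.365, Blue 8.678.
Rounding to the nearest integer: Amber 3, Violet 6, Blue 9 (total 18).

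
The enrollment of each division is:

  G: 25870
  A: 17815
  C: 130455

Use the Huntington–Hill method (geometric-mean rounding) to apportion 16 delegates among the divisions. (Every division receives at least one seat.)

G=2; A=2; C=12

With divisor 10958: modified quotas G 2.361, A 1.626, C 11.905.
Geometric-mean thresholds: G √(2·3)=2.449, A √(1·2)=1.414, C √(11·12)=11.489.
Each quota rounded against its threshold gives G 2, A 2, C 12 (total 16).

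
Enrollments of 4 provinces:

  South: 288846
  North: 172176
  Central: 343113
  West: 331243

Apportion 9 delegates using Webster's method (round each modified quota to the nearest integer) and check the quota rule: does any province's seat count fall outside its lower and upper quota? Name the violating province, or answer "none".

none

Standard quotas: South 2.290, North 1.365, Central 2.720, West 2.626.
Webster allocation: South 2, North 1, Central 3, West 3.
Every allocation lies between the lower and upper quota.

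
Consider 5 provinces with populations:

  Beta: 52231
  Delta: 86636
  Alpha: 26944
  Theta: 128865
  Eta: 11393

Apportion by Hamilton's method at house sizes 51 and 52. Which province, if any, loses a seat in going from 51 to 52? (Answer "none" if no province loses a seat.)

At 51 seats: Beta 9, Delta 14, Alpha 5, Theta 21, Eta 2.
At 52 seats: Beta 9, Delta 15, Alpha 4, Theta 22, Eta 2.
Alpha drops from 5 to 4.

Alpha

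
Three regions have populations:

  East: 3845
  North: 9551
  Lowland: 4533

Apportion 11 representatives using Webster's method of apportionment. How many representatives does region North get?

6

Standard divisor 17929/11 ≈ 1629.909; standard quotas: East 2.359, North 5.860, Lowland 2.781.
Rounding to the nearest integer gives East 2, North 6, Lowland 3 — total 11, matching the house size, so no adjustment is needed.
North receives 6.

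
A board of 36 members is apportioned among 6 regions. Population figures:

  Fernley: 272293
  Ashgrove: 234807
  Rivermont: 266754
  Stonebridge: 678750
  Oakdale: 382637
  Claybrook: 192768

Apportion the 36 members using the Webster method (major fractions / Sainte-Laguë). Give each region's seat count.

Fernley=5; Ashgrove=4; Rivermont=5; Stonebridge=12; Oakdale=7; Claybrook=3

Standard divisor 2028009/36 ≈ 56333.583; standard quotas: Fernley 4.834, Ashgrove 4.168, Rivermont 4.735, Stonebridge 12.049, Oakdale 6.792, Claybrook 3.422.
Rounding to the nearest integer gives Fernley 5, Ashgrove 4, Rivermont 5, Stonebridge 12, Oakdale 7, Claybrook 3 — total 36, matching the house size, so no adjustment is needed.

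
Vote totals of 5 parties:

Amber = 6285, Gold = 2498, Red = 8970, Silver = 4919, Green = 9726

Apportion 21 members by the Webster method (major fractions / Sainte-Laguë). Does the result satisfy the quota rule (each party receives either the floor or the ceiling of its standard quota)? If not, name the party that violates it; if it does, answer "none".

Standard quotas: Amber 4.074, Gold 1.619, Red 5.814, Silver 3.188, Green 6.304.
Webster allocation: Amber 4, Gold 2, Red 6, Silver 3, Green 6.
Every allocation lies between the lower and upper quota.

none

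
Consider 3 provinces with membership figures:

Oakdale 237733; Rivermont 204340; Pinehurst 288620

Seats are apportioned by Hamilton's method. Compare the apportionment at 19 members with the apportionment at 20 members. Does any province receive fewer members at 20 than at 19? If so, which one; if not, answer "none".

At 19 seats: Oakdale 6, Rivermont 5, Pinehurst 8.
At 20 seats: Oakdale 6, Rivermont 6, Pinehurst 8.
No province's allocation decreased.

none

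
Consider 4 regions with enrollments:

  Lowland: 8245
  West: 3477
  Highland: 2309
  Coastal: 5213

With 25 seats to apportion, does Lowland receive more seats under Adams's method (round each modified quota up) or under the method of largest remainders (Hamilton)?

Hamilton

Adams: Lowland 10, West 5, Highland 3, Coastal 7.
Hamilton: Lowland 11, West 4, Highland 3, Coastal 7.
Lowland gets 10 under Adams and 11 under Hamilton.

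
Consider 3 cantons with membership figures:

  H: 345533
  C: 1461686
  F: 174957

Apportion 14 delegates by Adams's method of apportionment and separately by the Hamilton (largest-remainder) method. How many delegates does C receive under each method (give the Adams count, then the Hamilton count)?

9 and 10

Adams: H 3, C 9, F 2.
Hamilton: H 3, C 10, F 1.
C gets 9 under Adams and 10 under Hamilton.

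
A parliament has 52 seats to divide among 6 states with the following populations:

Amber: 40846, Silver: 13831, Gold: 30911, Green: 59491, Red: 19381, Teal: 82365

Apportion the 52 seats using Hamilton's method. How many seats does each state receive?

Amber 9; Silver 3; Gold 6; Green 13; Red 4; Teal 17

The standard divisor is 246825/52 ≈ 4746.635.
Standard quotas: Amber 8.6053, Silver 2.9139, Gold 6.5122, Green 12.5333, Red 4.0831, Teal 17.3523.
Lower quotas: Amber 8, Silver 2, Gold 6, Green 12, Red 4, Teal 17 (sum 49, leaving 3 seats).
Remainders in descending order: Silver 0.9139, Amber 0.6053, Green 0.5333, Gold 0.5122, Teal 0.3523, Red 0.0831.
Largest remainders: Silver, Amber, Green receive the extra seats.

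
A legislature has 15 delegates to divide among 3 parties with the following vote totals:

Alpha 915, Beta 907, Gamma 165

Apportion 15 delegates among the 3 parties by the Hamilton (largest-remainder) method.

Alpha 7, Beta 7, Gamma 1

The standard divisor is 1987/15 ≈ 132.467.
Standard quotas: Alpha 6.907, Beta 6.847, Gamma 1.246.
Lower quotas: Alpha 6, Beta 6, Gamma 1 (sum 13, leaving 2 seats).
Remainders in descending order: Alpha 0.907, Beta 0.847, Gamma 0.246.
The surplus seats go to Alpha, Beta.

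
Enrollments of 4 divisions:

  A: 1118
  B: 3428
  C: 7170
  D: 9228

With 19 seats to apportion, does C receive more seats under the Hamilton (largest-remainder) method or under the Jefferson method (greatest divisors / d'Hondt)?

Hamilton: A 1, B 3, C 7, D 8.
Jefferson: A 1, B 3, C 6, D 9.
C gets 7 under Hamilton and 6 under Jefferson.

Hamilton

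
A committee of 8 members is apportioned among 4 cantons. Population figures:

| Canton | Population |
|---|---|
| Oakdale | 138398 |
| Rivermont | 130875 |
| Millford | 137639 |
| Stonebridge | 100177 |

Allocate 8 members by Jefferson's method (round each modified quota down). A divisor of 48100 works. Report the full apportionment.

With modified divisor 48100: modified quotas Oakdale 2.877, Rivermont 2.721, Millford 2.862, Stonebridge 2.083.
Rounding down: Oakdale 2, Rivermont 2, Millford 2, Stonebridge 2 (total 8).

Oakdale 2; Rivermont 2; Millford 2; Stonebridge 2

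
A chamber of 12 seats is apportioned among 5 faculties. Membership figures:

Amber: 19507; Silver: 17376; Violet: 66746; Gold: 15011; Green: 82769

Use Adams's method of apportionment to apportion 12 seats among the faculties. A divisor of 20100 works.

With modified divisor 20100: modified quotas Amber 0.970, Silver 0.864, Violet 3.321, Gold 0.747, Green 4.118.
Rounding up: Amber 1, Silver 1, Violet 4, Gold 1, Green 5 (total 12).

Amber: 1; Silver: 1; Violet: 4; Gold: 1; Green: 5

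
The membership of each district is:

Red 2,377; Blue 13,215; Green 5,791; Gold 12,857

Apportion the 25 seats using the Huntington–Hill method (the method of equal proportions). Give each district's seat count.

With divisor 1374: modified quotas Red 1.730, Blue 9.618, Green 4.215, Gold 9.357.
Geometric-mean thresholds: Red √(1·2)=1.414, Blue √(9·10)=9.487, Green √(4·5)=4.472, Gold √(9·10)=9.487.
Each quota rounded against its threshold gives Red 2, Blue 10, Green 4, Gold 9 (total 25).

Red: 2, Blue: 10, Green: 4, Gold: 9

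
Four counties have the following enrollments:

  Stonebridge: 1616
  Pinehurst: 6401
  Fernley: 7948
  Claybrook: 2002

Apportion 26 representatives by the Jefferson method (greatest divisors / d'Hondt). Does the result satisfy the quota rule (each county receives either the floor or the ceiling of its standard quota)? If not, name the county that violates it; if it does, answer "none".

none

Standard quotas: Stonebridge 2.339, Pinehurst 9.263, Fernley 11.502, Claybrook 2.897.
Jefferson allocation: Stonebridge 2, Pinehurst 9, Fernley 12, Claybrook 3.
Every allocation lies between the lower and upper quota.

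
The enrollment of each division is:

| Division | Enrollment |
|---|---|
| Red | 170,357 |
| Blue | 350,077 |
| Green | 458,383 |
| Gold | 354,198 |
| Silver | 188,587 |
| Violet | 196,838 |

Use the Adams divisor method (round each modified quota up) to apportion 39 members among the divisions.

Standard divisor 1718440/39 ≈ 44062.564; standard quotas: Red 3.866, Blue 7.945, Green 10.403, Gold 8.039, Silver 4.280, Violet 4.467.
Rounding up gives 4, 8, 11, 9, 5, 5 = 42 seats, so the divisor must be adjusted.
With modified divisor 48200: modified quotas Red 3.534, Blue 7.263, Green 9.510, Gold 7.349, Silver 3.913, Violet 4.084.
Rounding up: Red 4, Blue 8, Green 10, Gold 8, Silver 4, Violet 5 (total 39).

Red=4, Blue=8, Green=10, Gold=8, Silver=4, Violet=5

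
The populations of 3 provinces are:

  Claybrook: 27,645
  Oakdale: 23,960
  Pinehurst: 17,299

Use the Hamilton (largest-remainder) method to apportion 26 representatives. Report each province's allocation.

Standard divisor: 68904 ÷ 26 ≈ 2650.154.
Standard quotas: Claybrook 10.4315, Oakdale 9.0410, Pinehurst 6.5275.
Lower quotas: Claybrook 10, Oakdale 9, Pinehurst 6 (sum 25, leaving 1 seat).
Remainders in descending order: Pinehurst 0.5275, Claybrook 0.4315, Oakdale 0.0410.
The surplus seat goes to Pinehurst.

Claybrook 10; Oakdale 9; Pinehurst 7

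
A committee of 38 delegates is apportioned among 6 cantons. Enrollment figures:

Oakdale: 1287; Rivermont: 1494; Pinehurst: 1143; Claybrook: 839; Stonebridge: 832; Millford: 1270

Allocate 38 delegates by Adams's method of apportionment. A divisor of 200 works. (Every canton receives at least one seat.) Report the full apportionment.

Oakdale: 7, Rivermont: 8, Pinehurst: 6, Claybrook: 5, Stonebridge: 5, Millford: 7

With modified divisor 200: modified quotas Oakdale 6.435, Rivermont 7.470, Pinehurst 5.715, Claybrook 4.195, Stonebridge 4.160, Millford 6.350.
Rounding up: Oakdale 7, Rivermont 8, Pinehurst 6, Claybrook 5, Stonebridge 5, Millford 7 (total 38).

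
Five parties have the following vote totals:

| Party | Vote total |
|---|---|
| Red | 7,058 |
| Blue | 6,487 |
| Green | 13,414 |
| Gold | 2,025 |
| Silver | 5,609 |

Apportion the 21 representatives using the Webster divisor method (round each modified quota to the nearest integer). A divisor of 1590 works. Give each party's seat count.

Red=4, Blue=4, Green=8, Gold=1, Silver=4

With modified divisor 1590: modified quotas Red 4.439, Blue 4.080, Green 8.436, Gold 1.274, Silver 3.528.
Rounding to the nearest integer: Red 4, Blue 4, Green 8, Gold 1, Silver 4 (total 21).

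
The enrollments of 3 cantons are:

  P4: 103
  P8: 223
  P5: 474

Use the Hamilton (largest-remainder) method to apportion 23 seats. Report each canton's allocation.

The standard divisor is 800/23 ≈ 34.783.
Standard quotas: P4 2.961, P8 6.411, P5 13.627.
Lower quotas: P4 2, P8 6, P5 13 (sum 21, leaving 2 seats).
Remainders in descending order: P4 0.961, P5 0.627, P8 0.411.
Largest remainders: P4, P5 receive the extra seats.

P4: 3, P8: 6, P5: 14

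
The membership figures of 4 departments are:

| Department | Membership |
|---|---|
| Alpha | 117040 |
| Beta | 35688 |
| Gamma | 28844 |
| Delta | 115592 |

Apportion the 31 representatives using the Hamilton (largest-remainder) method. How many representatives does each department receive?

Total 297164; standard divisor 297164/31 ≈ 9585.935.
Standard quotas: Alpha 12.2096, Beta 3.7230, Gamma 3.0090, Delta 12.0585.
Lower quotas: Alpha 12, Beta 3, Gamma 3, Delta 12 (sum 30, leaving 1 seat).
Remainders in descending order: Beta 0.7230, Alpha 0.2096, Delta 0.0585, Gamma 0.0090.
Largest remainder: Beta receives the extra seat.

Alpha=12, Beta=4, Gamma=3, Delta=12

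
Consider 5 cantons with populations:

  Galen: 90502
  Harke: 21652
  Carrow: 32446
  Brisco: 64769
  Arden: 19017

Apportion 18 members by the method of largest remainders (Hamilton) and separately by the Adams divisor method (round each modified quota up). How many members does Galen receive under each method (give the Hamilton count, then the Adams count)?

7 and 6

Hamilton: Galen 7, Harke 2, Carrow 3, Brisco 5, Arden 1.
Adams: Galen 6, Harke 2, Carrow 3, Brisco 5, Arden 2.
Galen gets 7 under Hamilton and 6 under Adams.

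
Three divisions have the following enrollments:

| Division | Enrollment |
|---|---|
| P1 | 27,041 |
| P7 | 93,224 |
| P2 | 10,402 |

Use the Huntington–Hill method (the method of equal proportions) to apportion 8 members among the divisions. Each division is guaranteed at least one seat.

With divisor 18071: modified quotas P1 1.496, P7 5.159, P2 0.576.
Geometric-mean thresholds: P1 √(1·2)=1.414, P7 √(5·6)=5.477, P2 (min 1).
Each quota rounded against its threshold gives P1 2, P7 5, P2 1 (total 8).

P1=2; P7=5; P2=1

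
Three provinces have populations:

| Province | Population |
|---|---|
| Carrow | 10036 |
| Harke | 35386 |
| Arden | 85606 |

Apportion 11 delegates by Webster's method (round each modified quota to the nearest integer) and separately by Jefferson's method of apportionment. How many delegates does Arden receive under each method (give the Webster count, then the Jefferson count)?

7 and 8

Webster: Carrow 1, Harke 3, Arden 7.
Jefferson: Carrow 0, Harke 3, Arden 8.
Arden gets 7 under Webster and 8 under Jefferson.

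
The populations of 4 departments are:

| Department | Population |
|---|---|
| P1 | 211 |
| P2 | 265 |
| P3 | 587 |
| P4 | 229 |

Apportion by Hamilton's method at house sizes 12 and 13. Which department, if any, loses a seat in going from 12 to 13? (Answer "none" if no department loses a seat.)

At 12 seats: P1 2, P2 3, P3 5, P4 2.
At 13 seats: P1 2, P2 3, P3 6, P4 2.
No department's allocation decreased.

none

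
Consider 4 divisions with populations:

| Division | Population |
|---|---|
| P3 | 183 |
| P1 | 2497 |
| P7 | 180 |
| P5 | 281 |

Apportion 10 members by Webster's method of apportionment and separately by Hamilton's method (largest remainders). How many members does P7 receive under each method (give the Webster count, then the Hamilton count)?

Webster: P3 1, P1 7, P7 1, P5 1.
Hamilton: P3 1, P1 8, P7 0, P5 1.
P7 gets 1 under Webster and 0 under Hamilton.

1 and 0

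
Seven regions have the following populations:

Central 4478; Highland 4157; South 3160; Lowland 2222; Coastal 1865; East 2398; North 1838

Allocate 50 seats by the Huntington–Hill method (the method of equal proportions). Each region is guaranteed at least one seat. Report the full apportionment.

Central: 11, Highland: 10, South: 8, Lowland: 5, Coastal: 5, East: 6, North: 5

With divisor 408: modified quotas Central 10.975, Highland 10.189, South 7.745, Lowland 5.446, Coastal 4.571, East 5.877, North 4.505.
Geometric-mean thresholds: Central √(10·11)=10.488, Highland √(10·11)=10.488, South √(7·8)=7.483, Lowland √(5·6)=5.477, Coastal √(4·5)=4.472, East √(5·6)=5.477, North √(4·5)=4.472.
Each quota rounded against its threshold gives Central 11, Highland 10, South 8, Lowland 5, Coastal 5, East 6, North 5 (total 50).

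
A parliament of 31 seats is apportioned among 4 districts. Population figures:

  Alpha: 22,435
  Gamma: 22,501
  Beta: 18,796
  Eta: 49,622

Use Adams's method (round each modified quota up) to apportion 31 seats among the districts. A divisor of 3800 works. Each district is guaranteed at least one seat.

Alpha 6, Gamma 6, Beta 5, Eta 14

With modified divisor 3800: modified quotas Alpha 5.904, Gamma 5.921, Beta 4.946, Eta 13.058.
Rounding up: Alpha 6, Gamma 6, Beta 5, Eta 14 (total 31).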